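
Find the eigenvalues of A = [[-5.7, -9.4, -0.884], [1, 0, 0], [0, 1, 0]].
Eigenvalues solve det(λI - A) = 0.
Characteristic polynomial: λ^3 + 5.7*λ^2 + 9.4*λ + 0.884 = 0.
Factor: (λ + 0.1)(λ^2 + 5.6*λ + 8.84) = 0.
Roots: -0.1, -2.8 + 1j, -2.8 - 1j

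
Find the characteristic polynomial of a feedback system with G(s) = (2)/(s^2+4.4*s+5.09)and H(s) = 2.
Characteristic poly = G_den * H_den + G_num * H_num = (s^2 + 4.4*s + 5.09) + (4) = s^2 + 4.4*s + 9.09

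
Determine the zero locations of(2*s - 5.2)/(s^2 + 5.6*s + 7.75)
Set numerator = 0: 2*s - 5.2 = 0 → Zeros: 2.6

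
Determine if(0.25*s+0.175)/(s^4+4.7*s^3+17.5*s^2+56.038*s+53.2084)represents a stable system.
Denominator: s^4 + 4.7*s^3 + 17.5*s^2 + 56.038*s + 53.2084 = (s + 1.4)(s + 3.1)(s^2 + 0.2*s + 12.26). Poles: -0.1 + 3.5j, -0.1 - 3.5j, -1.4, -3.1. All Re(p)<0: Yes (stable)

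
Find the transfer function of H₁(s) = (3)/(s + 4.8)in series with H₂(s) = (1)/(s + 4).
Series: H = H₁ · H₂ = (n₁·n₂)/(d₁·d₂).
Num: n₁·n₂ = 3. Den: d₁·d₂ = s^2 + 8.8*s + 19.2.
H(s) = (3)/(s^2 + 8.8*s + 19.2)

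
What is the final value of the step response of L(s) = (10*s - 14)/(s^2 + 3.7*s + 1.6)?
FVT: lim_{t→∞} y(t) = lim_{s→0} s*Y(s) where Y(s) = L(s)/s.
= lim_{s→0} L(s) = L(0) = num(0)/den(0) = -14/1.6 = -8.75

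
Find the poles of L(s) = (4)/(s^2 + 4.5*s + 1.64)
Set denominator = 0: s^2 + 4.5*s + 1.64 = (s + 4.1)(s + 0.4) = 0 → Poles: -0.4, -4.1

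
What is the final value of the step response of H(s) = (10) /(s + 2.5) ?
FVT: lim_{t→∞} y(t) = lim_{s→0} s*Y(s) where Y(s) = H(s)/s.
= lim_{s→0} H(s) = H(0) = num(0)/den(0) = 10/2.5 = 4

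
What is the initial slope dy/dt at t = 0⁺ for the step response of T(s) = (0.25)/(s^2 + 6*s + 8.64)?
IVT: y'(0⁺) = lim_{s→∞} s²·Y(s) = lim_{s→∞} s·T(s).
deg(num) = 0, deg(den) = 2, relative degree = 2 ≥ 2, so s·T(s) → 0. Initial slope = 0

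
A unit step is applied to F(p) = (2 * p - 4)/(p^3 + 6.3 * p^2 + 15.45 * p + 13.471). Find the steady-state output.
FVT: lim_{t→∞} y(t) = lim_{p→0} p*Y(p) where Y(p) = F(p)/p.
= lim_{p→0} F(p) = F(0) = num(0)/den(0) = -4/13.471 = -0.2969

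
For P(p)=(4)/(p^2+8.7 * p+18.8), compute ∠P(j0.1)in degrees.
Substitute p = j*0.1: P(j0.1) = 0.212424 - 0.00983548j.
∠P(j0.1) = atan2(Im, Re) = atan2(-0.00983548, 0.212424) = -2.65°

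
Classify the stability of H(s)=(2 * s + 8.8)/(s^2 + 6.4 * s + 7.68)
Denominator: s^2 + 6.4*s + 7.68 = (s + 1.6)(s + 4.8). Poles: -1.6, -4.8. Stable (all poles in LHP)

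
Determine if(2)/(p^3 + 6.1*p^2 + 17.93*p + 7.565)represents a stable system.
Denominator: p^3 + 6.1*p^2 + 17.93*p + 7.565 = (p + 0.5)(p^2 + 5.6*p + 15.13). Poles: -0.5, -2.8 + 2.7j, -2.8 - 2.7j. All Re(p)<0: Yes (stable)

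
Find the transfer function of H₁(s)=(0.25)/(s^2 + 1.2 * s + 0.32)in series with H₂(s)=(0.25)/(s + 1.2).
Series: H = H₁ · H₂ = (n₁·n₂)/(d₁·d₂).
Num: n₁·n₂ = 0.0625. Den: d₁·d₂ = s^3 + 2.4*s^2 + 1.76*s + 0.384.
H(s) = (0.0625)/(s^3 + 2.4*s^2 + 1.76*s + 0.384)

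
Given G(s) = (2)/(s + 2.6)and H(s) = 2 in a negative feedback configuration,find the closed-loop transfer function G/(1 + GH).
Closed-loop T = G/(1+GH).
Numerator: G_num * H_den = 2.
Denominator: G_den * H_den + G_num * H_num = (s + 2.6) + (4) = s + 6.6.
T(s) = (2)/(s + 6.6)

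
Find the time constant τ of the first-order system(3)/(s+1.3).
First-order system: τ = -1/pole. Pole = -1.3. τ = -1/(-1.3) = 0.7692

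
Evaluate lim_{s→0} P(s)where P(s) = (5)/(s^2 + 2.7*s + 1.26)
DC gain = P(0) = num(0)/den(0) = 5/1.26 = 3.968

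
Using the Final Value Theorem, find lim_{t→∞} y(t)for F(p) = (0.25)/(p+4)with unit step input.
FVT: lim_{t→∞} y(t) = lim_{p→0} p*Y(p) where Y(p) = F(p)/p.
= lim_{p→0} F(p) = F(0) = num(0)/den(0) = 0.25/4 = 0.0625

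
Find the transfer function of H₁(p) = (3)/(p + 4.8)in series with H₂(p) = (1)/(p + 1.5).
Series: H = H₁ · H₂ = (n₁·n₂)/(d₁·d₂).
Num: n₁·n₂ = 3. Den: d₁·d₂ = p^2 + 6.3*p + 7.2.
H(p) = (3)/(p^2 + 6.3*p + 7.2)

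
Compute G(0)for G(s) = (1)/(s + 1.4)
DC gain = G(0) = num(0)/den(0) = 1/1.4 = 0.7143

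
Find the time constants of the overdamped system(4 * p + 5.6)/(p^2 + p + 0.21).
Overdamped: real poles at -0.7, -0.3. τ = -1/pole → τ₁ = 1.429, τ₂ = 3.333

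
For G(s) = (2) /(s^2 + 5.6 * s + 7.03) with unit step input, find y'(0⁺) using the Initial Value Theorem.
IVT: y'(0⁺) = lim_{s→∞} s²·Y(s) = lim_{s→∞} s·G(s).
deg(num) = 0, deg(den) = 2, relative degree = 2 ≥ 2, so s·G(s) → 0. Initial slope = 0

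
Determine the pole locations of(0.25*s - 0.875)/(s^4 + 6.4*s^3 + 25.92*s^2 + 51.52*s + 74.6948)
Set denominator = 0: s^4 + 6.4*s^3 + 25.92*s^2 + 51.52*s + 74.6948 = (s^2 + 1.8*s + 7.06)(s^2 + 4.6*s + 10.58) = 0 → Poles: -0.9 + 2.5j, -0.9 - 2.5j, -2.3 + 2.3j, -2.3 - 2.3j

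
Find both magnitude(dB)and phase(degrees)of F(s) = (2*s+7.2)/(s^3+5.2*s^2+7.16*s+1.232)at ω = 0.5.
Substitute s = j*0.5: F(j0.5) = 0.248324 - 2.08882j.
|F| = 20*log₁₀(sqrt(Re²+Im²)) = 6.46 dB.
∠F = atan2(Im, Re) = -83.22°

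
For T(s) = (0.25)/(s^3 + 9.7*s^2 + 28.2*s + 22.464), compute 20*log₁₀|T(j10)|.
Substitute s = j*10: T(j10) = -0.000167605 + 0.000127003j.
|T(j10)| = sqrt(Re² + Im²) = 0.0002103.
20*log₁₀(0.0002103) = -73.54 dB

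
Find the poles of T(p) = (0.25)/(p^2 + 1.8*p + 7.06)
Set denominator = 0: p^2 + 1.8*p + 7.06 = 0 → Poles: -0.9 + 2.5j, -0.9 - 2.5j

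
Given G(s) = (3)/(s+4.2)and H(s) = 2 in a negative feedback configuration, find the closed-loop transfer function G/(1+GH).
Closed-loop T = G/(1+GH).
Numerator: G_num * H_den = 3.
Denominator: G_den * H_den + G_num * H_num = (s + 4.2) + (6) = s + 10.2.
T(s) = (3)/(s + 10.2)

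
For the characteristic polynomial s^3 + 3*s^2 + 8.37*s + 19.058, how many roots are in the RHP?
s^3 + 3*s^2 + 8.37*s + 19.058 = (s + 2.6)(s^2 + 0.4*s + 7.33). Poles: -0.2 + 2.7j, -0.2 - 2.7j, -2.6. RHP poles (Re>0): 0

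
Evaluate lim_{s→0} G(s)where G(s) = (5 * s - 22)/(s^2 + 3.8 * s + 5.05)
DC gain = G(0) = num(0)/den(0) = -22/5.05 = -4.356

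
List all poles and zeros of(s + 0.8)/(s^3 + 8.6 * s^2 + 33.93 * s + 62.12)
Set denominator = 0: s^3 + 8.6*s^2 + 33.93*s + 62.12 = (s + 4)(s^2 + 4.6*s + 15.53) = 0 → Poles: -2.3 + 3.2j, -2.3 - 3.2j, -4
Set numerator = 0: s + 0.8 = 0 → Zeros: -0.8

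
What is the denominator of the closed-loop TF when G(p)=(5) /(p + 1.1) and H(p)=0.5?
Characteristic poly = G_den * H_den + G_num * H_num = (p + 1.1) + (2.5) = p + 3.6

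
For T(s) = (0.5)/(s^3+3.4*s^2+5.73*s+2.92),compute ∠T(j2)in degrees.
Substitute s = j*2: T(j2) = -0.0423695 - 0.0137265j.
∠T(j2) = atan2(Im, Re) = atan2(-0.0137265, -0.0423695) = -162.05°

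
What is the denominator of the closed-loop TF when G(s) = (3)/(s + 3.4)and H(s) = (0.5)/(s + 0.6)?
Characteristic poly = G_den * H_den + G_num * H_num = (s^2 + 4*s + 2.04) + (1.5) = s^2 + 4*s + 3.54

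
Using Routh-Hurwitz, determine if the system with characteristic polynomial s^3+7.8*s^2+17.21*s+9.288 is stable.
Routh array:
s^3: [1, 17.21]; s^2: [7.8, 9.288]; s^1: [16.0192]; s^0: [9.288]
First column: [1, 7.8, 16.0192, 9.288]. Sign changes = 0.
Yes, stable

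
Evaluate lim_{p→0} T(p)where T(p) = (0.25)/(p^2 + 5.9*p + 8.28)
DC gain = T(0) = num(0)/den(0) = 0.25/8.28 = 0.03019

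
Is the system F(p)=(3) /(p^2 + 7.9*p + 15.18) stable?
Denominator: p^2 + 7.9*p + 15.18 = (p + 4.6)(p + 3.3). Poles: -3.3, -4.6. All Re(p)<0: Yes (stable)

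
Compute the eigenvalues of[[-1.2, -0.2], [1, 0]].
Eigenvalues solve det(λI - A) = 0.
Characteristic polynomial: λ^2 + 1.2*λ + 0.2 = 0.
Factor: (λ + 1)(λ + 0.2) = 0.
Roots: -0.2, -1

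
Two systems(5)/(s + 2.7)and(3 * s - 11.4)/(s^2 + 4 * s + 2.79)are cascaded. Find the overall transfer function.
Series: H = H₁ · H₂ = (n₁·n₂)/(d₁·d₂).
Num: n₁·n₂ = 15*s - 57. Den: d₁·d₂ = s^3 + 6.7*s^2 + 13.59*s + 7.533.
H(s) = (15*s - 57)/(s^3 + 6.7*s^2 + 13.59*s + 7.533)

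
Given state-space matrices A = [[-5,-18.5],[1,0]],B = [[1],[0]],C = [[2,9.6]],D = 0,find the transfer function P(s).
P(s) = C(sI - A)⁻¹B + D.
Characteristic polynomial det(sI - A) = s^2 + 5*s + 18.5.
Numerator from C·adj(sI-A)·B + D·det(sI-A) = 2*s + 9.6.
P(s) = (2*s + 9.6)/(s^2 + 5*s + 18.5)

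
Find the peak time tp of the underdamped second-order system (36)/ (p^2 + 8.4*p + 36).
Standard form: ωn²/(p²+2ζωn·p+ωn²) → ωn = 6, ζ = 0.7.
ωd = ωn·√(1-ζ²) = 6·√(1-0.7²) = 4.285.
tp = π/ωd = π/4.285 = 0.7332 s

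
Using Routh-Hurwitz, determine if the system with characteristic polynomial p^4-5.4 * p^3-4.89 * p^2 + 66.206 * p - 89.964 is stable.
Routh array:
p^4: [1, -4.89, -89.964]; p^3: [-5.4, 66.206]; p^2: [7.37037, -89.964]; p^1: [0.292677]; p^0: [-89.964]
First column: [1, -5.4, 7.37037, 0.292677, -89.964]. Sign changes = 3.
No, unstable (3 RHP root(s))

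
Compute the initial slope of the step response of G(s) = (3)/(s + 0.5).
IVT: y'(0⁺) = lim_{s→∞} s²·Y(s) = lim_{s→∞} s·G(s).
deg(num) = 0, deg(den) = 1, relative degree = 1, so s·G(s) → (leading num)/(leading den) = 3/1 = 3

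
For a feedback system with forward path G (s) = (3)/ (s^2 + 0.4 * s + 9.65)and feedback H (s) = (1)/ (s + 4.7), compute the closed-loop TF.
Closed-loop T = G/(1+GH).
Numerator: G_num * H_den = 3*s + 14.1.
Denominator: G_den * H_den + G_num * H_num = (s^3 + 5.1*s^2 + 11.53*s + 45.355) + (3) = s^3 + 5.1*s^2 + 11.53*s + 48.355.
T(s) = (3*s + 14.1)/(s^3 + 5.1*s^2 + 11.53*s + 48.355)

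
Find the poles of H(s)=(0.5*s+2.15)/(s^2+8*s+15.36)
Set denominator = 0: s^2 + 8*s + 15.36 = (s + 4.8)(s + 3.2) = 0 → Poles: -3.2, -4.8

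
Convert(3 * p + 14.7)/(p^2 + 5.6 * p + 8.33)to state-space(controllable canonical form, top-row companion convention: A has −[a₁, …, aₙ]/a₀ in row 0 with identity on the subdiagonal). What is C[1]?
Reachable canonical form: C = numerator coefficients (right-aligned, zero-padded to length n).
num = 3*p + 14.7, C = [[3, 14.7]].
C[1] = 14.7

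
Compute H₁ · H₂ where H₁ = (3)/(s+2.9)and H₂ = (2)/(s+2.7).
Series: H = H₁ · H₂ = (n₁·n₂)/(d₁·d₂).
Num: n₁·n₂ = 6. Den: d₁·d₂ = s^2 + 5.6*s + 7.83.
H(s) = (6)/(s^2 + 5.6*s + 7.83)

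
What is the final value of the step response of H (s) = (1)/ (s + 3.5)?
FVT: lim_{t→∞} y(t) = lim_{s→0} s*Y(s) where Y(s) = H(s)/s.
= lim_{s→0} H(s) = H(0) = num(0)/den(0) = 1/3.5 = 0.2857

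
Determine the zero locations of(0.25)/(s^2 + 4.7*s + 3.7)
Numerator is a nonzero constant (0.25) → Zeros: none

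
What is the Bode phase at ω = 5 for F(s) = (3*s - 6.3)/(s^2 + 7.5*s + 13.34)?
Substitute s = j*5: F(j5) = 0.412369 + 0.0397807j.
∠F(j5) = atan2(Im, Re) = atan2(0.0397807, 0.412369) = 5.51°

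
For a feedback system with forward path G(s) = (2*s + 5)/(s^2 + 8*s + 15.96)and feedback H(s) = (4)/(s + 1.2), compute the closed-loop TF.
Closed-loop T = G/(1+GH).
Numerator: G_num * H_den = 2*s^2 + 7.4*s + 6.
Denominator: G_den * H_den + G_num * H_num = (s^3 + 9.2*s^2 + 25.56*s + 19.152) + (8*s + 20) = s^3 + 9.2*s^2 + 33.56*s + 39.152.
T(s) = (2*s^2 + 7.4*s + 6)/(s^3 + 9.2*s^2 + 33.56*s + 39.152)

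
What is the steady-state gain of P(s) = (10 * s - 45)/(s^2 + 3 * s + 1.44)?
DC gain = P(0) = num(0)/den(0) = -45/1.44 = -31.25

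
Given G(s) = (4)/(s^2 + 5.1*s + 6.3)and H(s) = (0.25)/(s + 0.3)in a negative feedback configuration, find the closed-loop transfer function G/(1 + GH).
Closed-loop T = G/(1+GH).
Numerator: G_num * H_den = 4*s + 1.2.
Denominator: G_den * H_den + G_num * H_num = (s^3 + 5.4*s^2 + 7.83*s + 1.89) + (1) = s^3 + 5.4*s^2 + 7.83*s + 2.89.
T(s) = (4*s + 1.2)/(s^3 + 5.4*s^2 + 7.83*s + 2.89)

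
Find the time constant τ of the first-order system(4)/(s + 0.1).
First-order system: τ = -1/pole. Pole = -0.1. τ = -1/(-0.1) = 10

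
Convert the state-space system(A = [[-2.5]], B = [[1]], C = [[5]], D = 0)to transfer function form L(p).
L(p) = C(pI - A)⁻¹B + D.
Characteristic polynomial det(pI - A) = p + 2.5.
Numerator from C·adj(pI-A)·B + D·det(pI-A) = 5.
L(p) = (5)/(p + 2.5)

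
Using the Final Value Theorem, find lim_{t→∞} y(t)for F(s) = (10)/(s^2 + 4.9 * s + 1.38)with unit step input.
FVT: lim_{t→∞} y(t) = lim_{s→0} s*Y(s) where Y(s) = F(s)/s.
= lim_{s→0} F(s) = F(0) = num(0)/den(0) = 10/1.38 = 7.246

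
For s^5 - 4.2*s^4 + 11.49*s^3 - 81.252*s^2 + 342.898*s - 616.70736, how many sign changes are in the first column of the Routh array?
Routh array:
s^5: [1, 11.49, 342.898]; s^4: [-4.2, -81.252, -616.70736]; s^3: [-7.85571, 196.063]; s^2: [-186.076, -616.70736]; s^1: [222.099]; s^0: [-616.70736]
First column: [1, -4.2, -7.85571, -186.076, 222.099, -616.70736]. Sign changes = 3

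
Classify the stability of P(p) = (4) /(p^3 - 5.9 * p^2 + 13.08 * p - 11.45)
Denominator: p^3 - 5.9*p^2 + 13.08*p - 11.45 = (p - 2.5)(p^2 - 3.4*p + 4.58). Poles: 1.7 + 1.3j, 1.7 - 1.3j, 2.5. Unstable (3 pole(s) in RHP)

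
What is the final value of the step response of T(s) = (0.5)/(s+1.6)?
FVT: lim_{t→∞} y(t) = lim_{s→0} s*Y(s) where Y(s) = T(s)/s.
= lim_{s→0} T(s) = T(0) = num(0)/den(0) = 0.5/1.6 = 0.3125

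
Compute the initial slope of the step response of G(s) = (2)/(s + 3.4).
IVT: y'(0⁺) = lim_{s→∞} s²·Y(s) = lim_{s→∞} s·G(s).
deg(num) = 0, deg(den) = 1, relative degree = 1, so s·G(s) → (leading num)/(leading den) = 2/1 = 2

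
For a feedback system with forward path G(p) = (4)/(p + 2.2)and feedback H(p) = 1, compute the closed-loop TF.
Closed-loop T = G/(1+GH).
Numerator: G_num * H_den = 4.
Denominator: G_den * H_den + G_num * H_num = (p + 2.2) + (4) = p + 6.2.
T(p) = (4)/(p + 6.2)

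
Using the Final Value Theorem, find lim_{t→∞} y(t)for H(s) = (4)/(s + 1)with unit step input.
FVT: lim_{t→∞} y(t) = lim_{s→0} s*Y(s) where Y(s) = H(s)/s.
= lim_{s→0} H(s) = H(0) = num(0)/den(0) = 4/1 = 4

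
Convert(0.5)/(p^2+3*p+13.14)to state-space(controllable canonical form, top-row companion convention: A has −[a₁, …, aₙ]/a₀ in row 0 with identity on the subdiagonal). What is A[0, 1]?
Reachable canonical form for den = p^2 + 3*p + 13.14: top row of A = -[a₁,a₂,...,aₙ]/a₀, ones on the subdiagonal, zeros elsewhere.
A = [[-3, -13.14], [1, 0]].
A[0,1] = -13.14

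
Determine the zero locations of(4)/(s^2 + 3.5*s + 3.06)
Numerator is a nonzero constant (4) → Zeros: none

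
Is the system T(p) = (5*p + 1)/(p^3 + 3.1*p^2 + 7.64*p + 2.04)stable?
Denominator: p^3 + 3.1*p^2 + 7.64*p + 2.04 = (p + 0.3)(p^2 + 2.8*p + 6.8). Poles: -0.3, -1.4 + 2.2j, -1.4 - 2.2j. All Re(p)<0: Yes (stable)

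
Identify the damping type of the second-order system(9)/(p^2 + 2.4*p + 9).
Standard form: ωn²/(p²+2ζωn·p+ωn²) gives ωn=3, ζ=0.4.
Underdamped (ζ = 0.4 < 1)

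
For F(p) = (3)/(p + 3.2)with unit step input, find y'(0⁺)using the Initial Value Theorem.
IVT: y'(0⁺) = lim_{p→∞} p²·Y(p) = lim_{p→∞} p·F(p).
deg(num) = 0, deg(den) = 1, relative degree = 1, so p·F(p) → (leading num)/(leading den) = 3/1 = 3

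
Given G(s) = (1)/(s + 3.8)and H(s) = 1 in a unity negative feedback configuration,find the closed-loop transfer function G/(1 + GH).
Closed-loop T = G/(1+GH).
Numerator: G_num * H_den = 1.
Denominator: G_den * H_den + G_num * H_num = (s + 3.8) + (1) = s + 4.8.
T(s) = (1)/(s + 4.8)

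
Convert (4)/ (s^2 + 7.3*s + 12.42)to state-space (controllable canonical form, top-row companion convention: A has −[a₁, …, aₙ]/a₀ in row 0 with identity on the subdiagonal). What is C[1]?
Reachable canonical form: C = numerator coefficients (right-aligned, zero-padded to length n).
num = 4, C = [[0, 4]].
C[1] = 4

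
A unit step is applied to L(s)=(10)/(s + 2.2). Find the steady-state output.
FVT: lim_{t→∞} y(t) = lim_{s→0} s*Y(s) where Y(s) = L(s)/s.
= lim_{s→0} L(s) = L(0) = num(0)/den(0) = 10/2.2 = 4.545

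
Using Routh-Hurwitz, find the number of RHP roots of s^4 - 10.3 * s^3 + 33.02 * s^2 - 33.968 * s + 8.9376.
Routh array:
s^4: [1, 33.02, 8.9376]; s^3: [-10.3, -33.968]; s^2: [29.7221, 8.9376]; s^1: [-30.8707]; s^0: [8.9376]
First column: [1, -10.3, 29.7221, -30.8707, 8.9376]. Sign changes = RHP roots = 4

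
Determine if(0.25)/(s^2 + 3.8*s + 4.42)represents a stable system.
Denominator: s^2 + 3.8*s + 4.42. Poles: -1.9 + 0.9j, -1.9 - 0.9j. All Re(p)<0: Yes (stable)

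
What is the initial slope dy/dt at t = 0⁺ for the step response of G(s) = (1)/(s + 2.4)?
IVT: y'(0⁺) = lim_{s→∞} s²·Y(s) = lim_{s→∞} s·G(s).
deg(num) = 0, deg(den) = 1, relative degree = 1, so s·G(s) → (leading num)/(leading den) = 1/1 = 1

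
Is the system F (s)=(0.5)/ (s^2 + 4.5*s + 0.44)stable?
Denominator: s^2 + 4.5*s + 0.44 = (s + 0.1)(s + 4.4). Poles: -0.1, -4.4. All Re(p)<0: Yes (stable)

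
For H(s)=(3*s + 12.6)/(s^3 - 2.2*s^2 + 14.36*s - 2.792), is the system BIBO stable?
Denominator: s^3 - 2.2*s^2 + 14.36*s - 2.792 = (s - 0.2)(s^2 - 2*s + 13.96). Poles: 0.2, 1 + 3.6j, 1 - 3.6j. All Re(p)<0: No (unstable)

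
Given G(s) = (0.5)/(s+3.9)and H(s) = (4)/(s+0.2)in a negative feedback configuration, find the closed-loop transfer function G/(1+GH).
Closed-loop T = G/(1+GH).
Numerator: G_num * H_den = 0.5*s + 0.1.
Denominator: G_den * H_den + G_num * H_num = (s^2 + 4.1*s + 0.78) + (2) = s^2 + 4.1*s + 2.78.
T(s) = (0.5*s + 0.1)/(s^2 + 4.1*s + 2.78)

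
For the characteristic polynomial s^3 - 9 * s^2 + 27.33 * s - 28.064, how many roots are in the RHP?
s^3 - 9*s^2 + 27.33*s - 28.064 = (s - 3.2)(s^2 - 5.8*s + 8.77). Poles: 2.9 + 0.6j, 2.9 - 0.6j, 3.2. RHP poles (Re>0): 3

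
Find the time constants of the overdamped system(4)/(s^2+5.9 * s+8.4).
Overdamped: real poles at -3.5, -2.4. τ = -1/pole → τ₁ = 0.2857, τ₂ = 0.4167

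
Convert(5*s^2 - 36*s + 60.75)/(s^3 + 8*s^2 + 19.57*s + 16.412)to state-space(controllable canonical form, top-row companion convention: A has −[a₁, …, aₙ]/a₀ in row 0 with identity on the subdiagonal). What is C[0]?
Reachable canonical form: C = numerator coefficients (right-aligned, zero-padded to length n).
num = 5*s^2 - 36*s + 60.75, C = [[5, -36, 60.75]].
C[0] = 5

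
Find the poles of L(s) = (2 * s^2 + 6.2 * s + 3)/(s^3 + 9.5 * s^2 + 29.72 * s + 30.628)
Set denominator = 0: s^3 + 9.5*s^2 + 29.72*s + 30.628 = (s + 3.8)(s + 2.6)(s + 3.1) = 0 → Poles: -2.6, -3.1, -3.8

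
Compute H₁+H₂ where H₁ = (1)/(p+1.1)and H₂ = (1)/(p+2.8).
Parallel: H = H₁ + H₂ = (n₁·d₂ + n₂·d₁)/(d₁·d₂).
n₁·d₂ = p + 2.8. n₂·d₁ = p + 1.1. Sum = 2*p + 3.9. d₁·d₂ = p^2 + 3.9*p + 3.08.
H(p) = (2*p + 3.9)/(p^2 + 3.9*p + 3.08)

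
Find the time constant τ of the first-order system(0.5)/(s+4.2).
First-order system: τ = -1/pole. Pole = -4.2. τ = -1/(-4.2) = 0.2381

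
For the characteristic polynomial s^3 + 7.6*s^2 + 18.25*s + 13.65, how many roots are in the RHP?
s^3 + 7.6*s^2 + 18.25*s + 13.65 = (s + 3.5)(s + 1.5)(s + 2.6). Poles: -1.5, -2.6, -3.5. RHP poles (Re>0): 0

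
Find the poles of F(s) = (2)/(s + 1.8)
Set denominator = 0: s + 1.8 = 0 → Poles: -1.8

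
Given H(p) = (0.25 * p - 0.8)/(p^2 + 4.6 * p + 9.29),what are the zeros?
Set numerator = 0: 0.25*p - 0.8 = 0 → Zeros: 3.2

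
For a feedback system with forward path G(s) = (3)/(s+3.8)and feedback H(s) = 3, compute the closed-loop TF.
Closed-loop T = G/(1+GH).
Numerator: G_num * H_den = 3.
Denominator: G_den * H_den + G_num * H_num = (s + 3.8) + (9) = s + 12.8.
T(s) = (3)/(s + 12.8)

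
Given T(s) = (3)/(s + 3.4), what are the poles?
Set denominator = 0: s + 3.4 = 0 → Poles: -3.4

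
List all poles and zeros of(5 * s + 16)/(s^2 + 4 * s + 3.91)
Set denominator = 0: s^2 + 4*s + 3.91 = (s + 1.7)(s + 2.3) = 0 → Poles: -1.7, -2.3
Set numerator = 0: 5*s + 16 = 0 → Zeros: -3.2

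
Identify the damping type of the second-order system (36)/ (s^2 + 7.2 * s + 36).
Standard form: ωn²/(s²+2ζωn·s+ωn²) gives ωn=6, ζ=0.6.
Underdamped (ζ = 0.6 < 1)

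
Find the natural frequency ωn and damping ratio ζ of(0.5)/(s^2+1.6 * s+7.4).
Underdamped: complex pole -0.8 + 2.6j. ωn = |pole| = 2.72, ζ = -Re(pole)/ωn = 0.2941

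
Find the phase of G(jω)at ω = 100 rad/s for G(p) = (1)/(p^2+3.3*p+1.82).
Substitute p = j*100: G(j100) = -9.99094e-05 - 3.29761e-06j.
∠G(j100) = atan2(Im, Re) = atan2(-3.29761e-06, -9.99094e-05) = -178.11°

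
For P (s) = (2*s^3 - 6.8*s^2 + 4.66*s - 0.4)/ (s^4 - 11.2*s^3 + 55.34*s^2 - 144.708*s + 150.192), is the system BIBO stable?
Denominator: s^4 - 11.2*s^3 + 55.34*s^2 - 144.708*s + 150.192 = (s - 4.2)(s - 2.4)(s^2 - 4.6*s + 14.9). Poles: 2.3 + 3.1j, 2.3 - 3.1j, 2.4, 4.2. All Re(p)<0: No (unstable)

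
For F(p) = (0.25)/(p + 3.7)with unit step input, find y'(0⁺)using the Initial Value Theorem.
IVT: y'(0⁺) = lim_{p→∞} p²·Y(p) = lim_{p→∞} p·F(p).
deg(num) = 0, deg(den) = 1, relative degree = 1, so p·F(p) → (leading num)/(leading den) = 0.25/1 = 0.25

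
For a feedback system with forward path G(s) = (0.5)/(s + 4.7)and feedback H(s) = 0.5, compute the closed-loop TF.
Closed-loop T = G/(1+GH).
Numerator: G_num * H_den = 0.5.
Denominator: G_den * H_den + G_num * H_num = (s + 4.7) + (0.25) = s + 4.95.
T(s) = (0.5)/(s + 4.95)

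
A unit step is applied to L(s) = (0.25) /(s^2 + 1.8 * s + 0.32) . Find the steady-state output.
FVT: lim_{t→∞} y(t) = lim_{s→0} s*Y(s) where Y(s) = L(s)/s.
= lim_{s→0} L(s) = L(0) = num(0)/den(0) = 0.25/0.32 = 0.7812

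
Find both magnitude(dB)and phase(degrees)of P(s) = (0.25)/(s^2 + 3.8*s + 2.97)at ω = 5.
Substitute s = j*5: P(j5) = -0.00650758 - 0.00561253j.
|P| = 20*log₁₀(sqrt(Re²+Im²)) = -41.32 dB.
∠P = atan2(Im, Re) = -139.22°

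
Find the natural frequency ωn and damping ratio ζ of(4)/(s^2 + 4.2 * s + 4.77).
Underdamped: complex pole -2.1 + 0.6j. ωn = |pole| = 2.184, ζ = -Re(pole)/ωn = 0.9615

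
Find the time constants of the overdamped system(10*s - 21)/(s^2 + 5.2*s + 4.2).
Overdamped: real poles at -1, -4.2. τ = -1/pole → τ₁ = 1, τ₂ = 0.2381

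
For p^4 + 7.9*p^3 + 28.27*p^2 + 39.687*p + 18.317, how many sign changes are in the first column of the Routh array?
Routh array:
p^4: [1, 28.27, 18.317]; p^3: [7.9, 39.687]; p^2: [23.2463, 18.317]; p^1: [33.4622]; p^0: [18.317]
First column: [1, 7.9, 23.2463, 33.4622, 18.317]. Sign changes = 0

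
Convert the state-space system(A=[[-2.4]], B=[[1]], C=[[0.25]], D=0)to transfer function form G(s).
G(s) = C(sI - A)⁻¹B + D.
Characteristic polynomial det(sI - A) = s + 2.4.
Numerator from C·adj(sI-A)·B + D·det(sI-A) = 0.25.
G(s) = (0.25)/(s + 2.4)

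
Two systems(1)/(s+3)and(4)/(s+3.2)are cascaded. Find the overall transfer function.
Series: H = H₁ · H₂ = (n₁·n₂)/(d₁·d₂).
Num: n₁·n₂ = 4. Den: d₁·d₂ = s^2 + 6.2*s + 9.6.
H(s) = (4)/(s^2 + 6.2*s + 9.6)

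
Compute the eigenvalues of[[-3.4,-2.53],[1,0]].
Eigenvalues solve det(λI - A) = 0.
Characteristic polynomial: λ^2 + 3.4*λ + 2.53 = 0.
Factor: (λ + 2.3)(λ + 1.1) = 0.
Roots: -1.1, -2.3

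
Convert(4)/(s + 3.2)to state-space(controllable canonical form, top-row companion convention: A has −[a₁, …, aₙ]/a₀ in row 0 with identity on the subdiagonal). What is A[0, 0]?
Reachable canonical form for den = s + 3.2: top row of A = -[a₁,a₂,...,aₙ]/a₀, ones on the subdiagonal, zeros elsewhere.
A = [[-3.2]].
A[0,0] = -3.2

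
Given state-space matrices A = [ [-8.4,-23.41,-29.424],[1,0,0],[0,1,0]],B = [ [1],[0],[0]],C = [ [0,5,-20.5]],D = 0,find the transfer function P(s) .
P(s) = C(sI - A)⁻¹B + D.
Characteristic polynomial det(sI - A) = s^3 + 8.4*s^2 + 23.41*s + 29.424.
Numerator from C·adj(sI-A)·B + D·det(sI-A) = 5*s - 20.5.
P(s) = (5*s - 20.5)/(s^3 + 8.4*s^2 + 23.41*s + 29.424)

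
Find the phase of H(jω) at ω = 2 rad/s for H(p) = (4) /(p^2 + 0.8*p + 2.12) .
Substitute p = j*2: H(j2) = -1.23392 - 1.05014j.
∠H(j2) = atan2(Im, Re) = atan2(-1.05014, -1.23392) = -139.60°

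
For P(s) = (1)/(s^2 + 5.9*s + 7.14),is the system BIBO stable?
Denominator: s^2 + 5.9*s + 7.14 = (s + 1.7)(s + 4.2). Poles: -1.7, -4.2. All Re(p)<0: Yes (stable)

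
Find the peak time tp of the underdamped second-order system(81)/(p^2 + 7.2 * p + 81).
Standard form: ωn²/(p²+2ζωn·p+ωn²) → ωn = 9, ζ = 0.4.
ωd = ωn·√(1-ζ²) = 9·√(1-0.4²) = 8.249.
tp = π/ωd = π/8.249 = 0.3809 s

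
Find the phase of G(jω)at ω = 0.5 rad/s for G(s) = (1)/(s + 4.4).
Substitute s = j*0.5: G(j0.5) = 0.224375 - 0.0254972j.
∠G(j0.5) = atan2(Im, Re) = atan2(-0.0254972, 0.224375) = -6.48°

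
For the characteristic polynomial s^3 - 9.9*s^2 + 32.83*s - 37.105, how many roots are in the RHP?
s^3 - 9.9*s^2 + 32.83*s - 37.105 = (s - 4.1)(s^2 - 5.8*s + 9.05). Poles: 2.9 + 0.8j, 2.9 - 0.8j, 4.1. RHP poles (Re>0): 3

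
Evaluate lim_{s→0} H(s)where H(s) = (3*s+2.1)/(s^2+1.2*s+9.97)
DC gain = H(0) = num(0)/den(0) = 2.1/9.97 = 0.2106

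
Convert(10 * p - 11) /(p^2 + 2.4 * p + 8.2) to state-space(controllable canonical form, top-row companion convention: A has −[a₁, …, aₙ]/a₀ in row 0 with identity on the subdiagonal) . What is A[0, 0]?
Reachable canonical form for den = p^2 + 2.4*p + 8.2: top row of A = -[a₁,a₂,...,aₙ]/a₀, ones on the subdiagonal, zeros elsewhere.
A = [[-2.4, -8.2], [1, 0]].
A[0,0] = -2.4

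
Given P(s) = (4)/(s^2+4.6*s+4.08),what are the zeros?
Numerator is a nonzero constant (4) → Zeros: none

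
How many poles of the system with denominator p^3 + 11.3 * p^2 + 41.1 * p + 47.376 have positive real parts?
p^3 + 11.3*p^2 + 41.1*p + 47.376 = (p + 4.7)(p + 4.2)(p + 2.4). Poles: -2.4, -4.2, -4.7. RHP poles (Re>0): 0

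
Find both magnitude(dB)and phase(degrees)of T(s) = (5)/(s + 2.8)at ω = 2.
Substitute s = j*2: T(j2) = 1.18243 - 0.844595j.
|T| = 20*log₁₀(sqrt(Re²+Im²)) = 3.25 dB.
∠T = atan2(Im, Re) = -35.54°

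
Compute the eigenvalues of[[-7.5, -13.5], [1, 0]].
Eigenvalues solve det(λI - A) = 0.
Characteristic polynomial: λ^2 + 7.5*λ + 13.5 = 0.
Factor: (λ + 3)(λ + 4.5) = 0.
Roots: -3, -4.5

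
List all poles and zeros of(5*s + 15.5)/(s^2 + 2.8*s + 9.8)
Set denominator = 0: s^2 + 2.8*s + 9.8 = 0 → Poles: -1.4 + 2.8j, -1.4 - 2.8j
Set numerator = 0: 5*s + 15.5 = 0 → Zeros: -3.1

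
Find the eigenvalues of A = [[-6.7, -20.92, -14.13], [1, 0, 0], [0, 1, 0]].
Eigenvalues solve det(λI - A) = 0.
Characteristic polynomial: λ^3 + 6.7*λ^2 + 20.92*λ + 14.13 = 0.
Factor: (λ + 0.9)(λ^2 + 5.8*λ + 15.7) = 0.
Roots: -0.9, -2.9 + 2.7j, -2.9 - 2.7j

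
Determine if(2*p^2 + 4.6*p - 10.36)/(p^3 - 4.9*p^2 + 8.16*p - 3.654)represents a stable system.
Denominator: p^3 - 4.9*p^2 + 8.16*p - 3.654 = (p - 0.7)(p^2 - 4.2*p + 5.22). Poles: 0.7, 2.1 + 0.9j, 2.1 - 0.9j. All Re(p)<0: No (unstable)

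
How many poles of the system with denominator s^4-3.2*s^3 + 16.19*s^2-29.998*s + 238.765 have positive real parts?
s^4 - 3.2*s^3 + 16.19*s^2 - 29.998*s + 238.765 = (s^2 - 5.8*s + 18.02)(s^2 + 2.6*s + 13.25). Poles: -1.3 + 3.4j, -1.3 - 3.4j, 2.9 + 3.1j, 2.9 - 3.1j. RHP poles (Re>0): 2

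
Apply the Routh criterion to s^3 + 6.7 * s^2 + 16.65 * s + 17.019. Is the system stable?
Routh array:
s^3: [1, 16.65]; s^2: [6.7, 17.019]; s^1: [14.1099]; s^0: [17.019]
First column: [1, 6.7, 14.1099, 17.019]. Sign changes = 0.
Yes, stable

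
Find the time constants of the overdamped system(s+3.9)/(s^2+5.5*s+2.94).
Overdamped: real poles at -0.6, -4.9. τ = -1/pole → τ₁ = 1.667, τ₂ = 0.2041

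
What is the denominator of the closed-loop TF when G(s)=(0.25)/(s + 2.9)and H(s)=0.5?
Characteristic poly = G_den * H_den + G_num * H_num = (s + 2.9) + (0.125) = s + 3.025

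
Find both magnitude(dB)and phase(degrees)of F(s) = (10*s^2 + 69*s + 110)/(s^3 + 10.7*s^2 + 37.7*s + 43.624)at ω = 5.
Substitute s = j*5: F(j5) = 0.983333 - 1.26212j.
|F| = 20*log₁₀(sqrt(Re²+Im²)) = 4.08 dB.
∠F = atan2(Im, Re) = -52.08°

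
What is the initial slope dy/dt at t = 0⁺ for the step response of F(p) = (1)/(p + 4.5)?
IVT: y'(0⁺) = lim_{p→∞} p²·Y(p) = lim_{p→∞} p·F(p).
deg(num) = 0, deg(den) = 1, relative degree = 1, so p·F(p) → (leading num)/(leading den) = 1/1 = 1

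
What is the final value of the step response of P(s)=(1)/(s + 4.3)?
FVT: lim_{t→∞} y(t) = lim_{s→0} s*Y(s) where Y(s) = P(s)/s.
= lim_{s→0} P(s) = P(0) = num(0)/den(0) = 1/4.3 = 0.2326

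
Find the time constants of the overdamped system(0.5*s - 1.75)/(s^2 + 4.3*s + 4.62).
Overdamped: real poles at -2.1, -2.2. τ = -1/pole → τ₁ = 0.4762, τ₂ = 0.4545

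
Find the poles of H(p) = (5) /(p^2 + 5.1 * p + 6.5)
Set denominator = 0: p^2 + 5.1*p + 6.5 = (p + 2.6)(p + 2.5) = 0 → Poles: -2.5, -2.6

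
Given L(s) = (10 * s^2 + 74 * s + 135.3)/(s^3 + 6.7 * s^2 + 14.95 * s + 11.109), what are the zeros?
Set numerator = 0: 10*s^2 + 74*s + 135.3 = 10*(s + 3.3)(s + 4.1) = 0 → Zeros: -3.3, -4.1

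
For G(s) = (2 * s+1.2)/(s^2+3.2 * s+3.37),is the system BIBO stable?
Denominator: s^2 + 3.2*s + 3.37. Poles: -1.6 + 0.9j, -1.6 - 0.9j. All Re(p)<0: Yes (stable)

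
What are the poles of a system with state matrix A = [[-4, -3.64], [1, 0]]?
Eigenvalues solve det(λI - A) = 0.
Characteristic polynomial: λ^2 + 4*λ + 3.64 = 0.
Factor: (λ + 2.6)(λ + 1.4) = 0.
Roots: -1.4, -2.6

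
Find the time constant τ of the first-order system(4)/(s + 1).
First-order system: τ = -1/pole. Pole = -1. τ = -1/(-1) = 1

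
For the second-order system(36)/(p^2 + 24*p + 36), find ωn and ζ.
Standard form: ωn²/(p²+2ζωn·p+ωn²).
const=36=ωn² → ωn=6, p coeff=24=2ζωn → ζ=2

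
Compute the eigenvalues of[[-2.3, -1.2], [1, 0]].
Eigenvalues solve det(λI - A) = 0.
Characteristic polynomial: λ^2 + 2.3*λ + 1.2 = 0.
Factor: (λ + 1.5)(λ + 0.8) = 0.
Roots: -0.8, -1.5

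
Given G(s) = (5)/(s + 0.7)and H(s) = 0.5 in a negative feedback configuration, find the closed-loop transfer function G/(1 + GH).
Closed-loop T = G/(1+GH).
Numerator: G_num * H_den = 5.
Denominator: G_den * H_den + G_num * H_num = (s + 0.7) + (2.5) = s + 3.2.
T(s) = (5)/(s + 3.2)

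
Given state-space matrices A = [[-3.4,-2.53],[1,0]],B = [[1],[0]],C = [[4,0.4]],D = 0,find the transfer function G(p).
G(p) = C(pI - A)⁻¹B + D.
Characteristic polynomial det(pI - A) = p^2 + 3.4*p + 2.53.
Numerator from C·adj(pI-A)·B + D·det(pI-A) = 4*p + 0.4.
G(p) = (4*p + 0.4)/(p^2 + 3.4*p + 2.53)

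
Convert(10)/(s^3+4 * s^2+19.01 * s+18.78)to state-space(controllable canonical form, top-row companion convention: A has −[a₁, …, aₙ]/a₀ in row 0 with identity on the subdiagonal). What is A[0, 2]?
Reachable canonical form for den = s^3 + 4*s^2 + 19.01*s + 18.78: top row of A = -[a₁,a₂,...,aₙ]/a₀, ones on the subdiagonal, zeros elsewhere.
A = [[-4, -19.01, -18.78], [1, 0, 0], [0, 1, 0]].
A[0,2] = -18.78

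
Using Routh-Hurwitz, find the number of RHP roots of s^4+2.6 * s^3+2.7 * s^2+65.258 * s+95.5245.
Routh array:
s^4: [1, 2.7, 95.5245]; s^3: [2.6, 65.258]; s^2: [-22.3992, 95.5245]; s^1: [76.346]; s^0: [95.5245]
First column: [1, 2.6, -22.3992, 76.346, 95.5245]. Sign changes = RHP roots = 2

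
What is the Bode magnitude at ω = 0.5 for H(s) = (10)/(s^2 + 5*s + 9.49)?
Substitute s = j*0.5: H(j0.5) = 1.00843 - 0.272844j.
|H(j0.5)| = sqrt(Re² + Im²) = 1.045.
20*log₁₀(1.045) = 0.38 dB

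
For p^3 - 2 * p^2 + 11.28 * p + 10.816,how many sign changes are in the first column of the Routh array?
Routh array:
p^3: [1, 11.28]; p^2: [-2, 10.816]; p^1: [16.688]; p^0: [10.816]
First column: [1, -2, 16.688, 10.816]. Sign changes = 2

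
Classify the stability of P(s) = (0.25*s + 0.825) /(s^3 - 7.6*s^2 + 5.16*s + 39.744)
Denominator: s^3 - 7.6*s^2 + 5.16*s + 39.744 = (s - 4.8)(s - 4.6)(s + 1.8). Poles: -1.8, 4.6, 4.8. Unstable (2 pole(s) in RHP)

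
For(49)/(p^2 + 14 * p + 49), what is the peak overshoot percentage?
Standard form: ωn²/(p²+2ζωn·p+ωn²) → ωn = 7, ζ = 1.
ζ ≥ 1, so the response is non-oscillatory: peak overshoot = 0%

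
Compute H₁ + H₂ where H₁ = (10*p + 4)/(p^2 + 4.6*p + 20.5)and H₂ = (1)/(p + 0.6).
Parallel: H = H₁ + H₂ = (n₁·d₂ + n₂·d₁)/(d₁·d₂).
n₁·d₂ = 10*p^2 + 10*p + 2.4. n₂·d₁ = p^2 + 4.6*p + 20.5. Sum = 11*p^2 + 14.6*p + 22.9. d₁·d₂ = p^3 + 5.2*p^2 + 23.26*p + 12.3.
H(p) = (11*p^2 + 14.6*p + 22.9)/(p^3 + 5.2*p^2 + 23.26*p + 12.3)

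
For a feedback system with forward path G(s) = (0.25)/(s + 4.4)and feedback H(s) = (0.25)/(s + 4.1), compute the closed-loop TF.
Closed-loop T = G/(1+GH).
Numerator: G_num * H_den = 0.25*s + 1.025.
Denominator: G_den * H_den + G_num * H_num = (s^2 + 8.5*s + 18.04) + (0.0625) = s^2 + 8.5*s + 18.1025.
T(s) = (0.25*s + 1.025)/(s^2 + 8.5*s + 18.1025)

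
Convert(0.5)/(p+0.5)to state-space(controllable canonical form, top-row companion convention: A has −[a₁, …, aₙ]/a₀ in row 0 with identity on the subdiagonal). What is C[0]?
Reachable canonical form: C = numerator coefficients (right-aligned, zero-padded to length n).
num = 0.5, C = [[0.5]].
C[0] = 0.5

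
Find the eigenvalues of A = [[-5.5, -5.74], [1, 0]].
Eigenvalues solve det(λI - A) = 0.
Characteristic polynomial: λ^2 + 5.5*λ + 5.74 = 0.
Factor: (λ + 4.1)(λ + 1.4) = 0.
Roots: -1.4, -4.1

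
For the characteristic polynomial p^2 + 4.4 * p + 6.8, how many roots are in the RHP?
Poles: -2.2 + 1.4j, -2.2 - 1.4j. RHP poles (Re>0): 0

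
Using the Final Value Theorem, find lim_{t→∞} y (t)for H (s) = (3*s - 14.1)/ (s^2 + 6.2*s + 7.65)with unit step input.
FVT: lim_{t→∞} y(t) = lim_{s→0} s*Y(s) where Y(s) = H(s)/s.
= lim_{s→0} H(s) = H(0) = num(0)/den(0) = -14.1/7.65 = -1.843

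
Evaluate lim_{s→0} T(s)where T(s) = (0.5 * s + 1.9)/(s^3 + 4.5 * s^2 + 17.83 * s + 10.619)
DC gain = T(0) = num(0)/den(0) = 1.9/10.619 = 0.1789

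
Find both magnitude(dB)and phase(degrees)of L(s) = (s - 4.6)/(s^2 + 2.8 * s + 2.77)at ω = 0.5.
Substitute s = j*0.5: L(j0.5) = -1.31065 + 0.92655j.
|L| = 20*log₁₀(sqrt(Re²+Im²)) = 4.11 dB.
∠L = atan2(Im, Re) = 144.74°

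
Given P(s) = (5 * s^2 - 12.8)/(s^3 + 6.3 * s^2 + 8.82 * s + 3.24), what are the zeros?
Set numerator = 0: 5*s^2 - 12.8 = 5*(s - 1.6)(s + 1.6) = 0 → Zeros: -1.6, 1.6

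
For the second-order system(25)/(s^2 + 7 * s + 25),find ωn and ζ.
Standard form: ωn²/(s²+2ζωn·s+ωn²).
const=25=ωn² → ωn=5, s coeff=7=2ζωn → ζ=0.7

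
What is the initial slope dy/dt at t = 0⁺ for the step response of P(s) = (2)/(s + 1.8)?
IVT: y'(0⁺) = lim_{s→∞} s²·Y(s) = lim_{s→∞} s·P(s).
deg(num) = 0, deg(den) = 1, relative degree = 1, so s·P(s) → (leading num)/(leading den) = 2/1 = 2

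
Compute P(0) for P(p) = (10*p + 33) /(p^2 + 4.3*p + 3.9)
DC gain = P(0) = num(0)/den(0) = 33/3.9 = 8.462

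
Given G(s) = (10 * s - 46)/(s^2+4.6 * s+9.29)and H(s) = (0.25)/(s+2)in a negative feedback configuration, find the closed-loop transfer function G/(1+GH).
Closed-loop T = G/(1+GH).
Numerator: G_num * H_den = 10*s^2 - 26*s - 92.
Denominator: G_den * H_den + G_num * H_num = (s^3 + 6.6*s^2 + 18.49*s + 18.58) + (2.5*s - 11.5) = s^3 + 6.6*s^2 + 20.99*s + 7.08.
T(s) = (10*s^2 - 26*s - 92)/(s^3 + 6.6*s^2 + 20.99*s + 7.08)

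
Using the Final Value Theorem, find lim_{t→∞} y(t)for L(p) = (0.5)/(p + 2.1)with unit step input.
FVT: lim_{t→∞} y(t) = lim_{p→0} p*Y(p) where Y(p) = L(p)/p.
= lim_{p→0} L(p) = L(0) = num(0)/den(0) = 0.5/2.1 = 0.2381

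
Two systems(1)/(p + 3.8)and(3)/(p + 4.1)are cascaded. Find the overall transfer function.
Series: H = H₁ · H₂ = (n₁·n₂)/(d₁·d₂).
Num: n₁·n₂ = 3. Den: d₁·d₂ = p^2 + 7.9*p + 15.58.
H(p) = (3)/(p^2 + 7.9*p + 15.58)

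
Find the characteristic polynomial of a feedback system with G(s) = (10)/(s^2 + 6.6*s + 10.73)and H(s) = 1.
Characteristic poly = G_den * H_den + G_num * H_num = (s^2 + 6.6*s + 10.73) + (10) = s^2 + 6.6*s + 20.73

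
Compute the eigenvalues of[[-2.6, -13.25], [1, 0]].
Eigenvalues solve det(λI - A) = 0.
Characteristic polynomial: λ^2 + 2.6*λ + 13.25 = 0.
Roots: -1.3 + 3.4j, -1.3 - 3.4j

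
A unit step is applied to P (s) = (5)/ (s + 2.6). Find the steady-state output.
FVT: lim_{t→∞} y(t) = lim_{s→0} s*Y(s) where Y(s) = P(s)/s.
= lim_{s→0} P(s) = P(0) = num(0)/den(0) = 5/2.6 = 1.923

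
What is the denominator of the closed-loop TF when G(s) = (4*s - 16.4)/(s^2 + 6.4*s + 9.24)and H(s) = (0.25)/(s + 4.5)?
Characteristic poly = G_den * H_den + G_num * H_num = (s^3 + 10.9*s^2 + 38.04*s + 41.58) + (s - 4.1) = s^3 + 10.9*s^2 + 39.04*s + 37.48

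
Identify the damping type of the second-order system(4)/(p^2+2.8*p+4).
Standard form: ωn²/(p²+2ζωn·p+ωn²) gives ωn=2, ζ=0.7.
Underdamped (ζ = 0.7 < 1)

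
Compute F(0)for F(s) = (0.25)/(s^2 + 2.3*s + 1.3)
DC gain = F(0) = num(0)/den(0) = 0.25/1.3 = 0.1923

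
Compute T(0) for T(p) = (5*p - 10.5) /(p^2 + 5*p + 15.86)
DC gain = T(0) = num(0)/den(0) = -10.5/15.86 = -0.662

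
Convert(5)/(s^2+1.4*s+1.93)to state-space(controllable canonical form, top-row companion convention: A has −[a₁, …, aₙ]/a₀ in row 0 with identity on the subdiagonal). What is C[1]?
Reachable canonical form: C = numerator coefficients (right-aligned, zero-padded to length n).
num = 5, C = [[0, 5]].
C[1] = 5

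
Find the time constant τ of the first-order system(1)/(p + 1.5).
First-order system: τ = -1/pole. Pole = -1.5. τ = -1/(-1.5) = 0.6667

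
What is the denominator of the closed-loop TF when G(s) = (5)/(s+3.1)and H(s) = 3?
Characteristic poly = G_den * H_den + G_num * H_num = (s + 3.1) + (15) = s + 18.1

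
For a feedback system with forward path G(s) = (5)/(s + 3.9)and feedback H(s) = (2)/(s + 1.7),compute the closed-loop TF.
Closed-loop T = G/(1+GH).
Numerator: G_num * H_den = 5*s + 8.5.
Denominator: G_den * H_den + G_num * H_num = (s^2 + 5.6*s + 6.63) + (10) = s^2 + 5.6*s + 16.63.
T(s) = (5*s + 8.5)/(s^2 + 5.6*s + 16.63)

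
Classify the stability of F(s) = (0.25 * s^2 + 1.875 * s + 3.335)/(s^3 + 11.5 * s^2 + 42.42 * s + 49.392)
Denominator: s^3 + 11.5*s^2 + 42.42*s + 49.392 = (s + 4.2)(s + 2.4)(s + 4.9). Poles: -2.4, -4.2, -4.9. Stable (all poles in LHP)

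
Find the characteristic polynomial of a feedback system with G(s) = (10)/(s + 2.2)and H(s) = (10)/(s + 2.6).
Characteristic poly = G_den * H_den + G_num * H_num = (s^2 + 4.8*s + 5.72) + (100) = s^2 + 4.8*s + 105.72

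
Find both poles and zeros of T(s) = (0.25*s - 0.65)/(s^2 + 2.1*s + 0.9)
Set denominator = 0: s^2 + 2.1*s + 0.9 = (s + 1.5)(s + 0.6) = 0 → Poles: -0.6, -1.5
Set numerator = 0: 0.25*s - 0.65 = 0 → Zeros: 2.6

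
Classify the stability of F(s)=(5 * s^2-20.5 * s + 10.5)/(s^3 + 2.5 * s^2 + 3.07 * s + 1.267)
Denominator: s^3 + 2.5*s^2 + 3.07*s + 1.267 = (s + 0.7)(s^2 + 1.8*s + 1.81). Poles: -0.7, -0.9 + 1j, -0.9 - 1j. Stable (all poles in LHP)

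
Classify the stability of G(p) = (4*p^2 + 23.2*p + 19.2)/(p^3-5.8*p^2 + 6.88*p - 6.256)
Denominator: p^3 - 5.8*p^2 + 6.88*p - 6.256 = (p - 4.6)(p^2 - 1.2*p + 1.36). Poles: 0.6 + 1j, 0.6 - 1j, 4.6. Unstable (3 pole(s) in RHP)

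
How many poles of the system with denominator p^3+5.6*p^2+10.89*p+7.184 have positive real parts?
p^3 + 5.6*p^2 + 10.89*p + 7.184 = (p + 1.6)(p^2 + 4*p + 4.49). Poles: -1.6, -2 + 0.7j, -2 - 0.7j. RHP poles (Re>0): 0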